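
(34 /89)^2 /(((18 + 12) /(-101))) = -58378 /118815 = -0.49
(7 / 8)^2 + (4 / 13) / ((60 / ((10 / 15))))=28793 / 37440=0.77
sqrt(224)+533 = 4 * sqrt(14)+533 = 547.97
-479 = -479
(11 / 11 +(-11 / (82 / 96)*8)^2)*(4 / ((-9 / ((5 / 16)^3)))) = -2230482125 / 15492096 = -143.98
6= 6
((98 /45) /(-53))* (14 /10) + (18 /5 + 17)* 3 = 61.74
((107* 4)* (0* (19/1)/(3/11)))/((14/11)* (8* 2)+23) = 0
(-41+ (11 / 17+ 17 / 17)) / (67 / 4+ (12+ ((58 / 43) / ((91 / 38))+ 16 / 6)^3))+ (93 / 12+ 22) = 3587965180610657 / 123213914093404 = 29.12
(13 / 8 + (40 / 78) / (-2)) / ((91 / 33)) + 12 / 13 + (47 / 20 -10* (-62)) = 4216681 / 6760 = 623.77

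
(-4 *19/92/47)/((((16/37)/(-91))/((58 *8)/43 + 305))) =1168.02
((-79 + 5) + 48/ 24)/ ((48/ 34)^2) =-289/ 8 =-36.12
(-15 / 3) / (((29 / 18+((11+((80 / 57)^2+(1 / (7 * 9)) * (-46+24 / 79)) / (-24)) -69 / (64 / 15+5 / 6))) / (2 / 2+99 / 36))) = 2290788675 / 118529051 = 19.33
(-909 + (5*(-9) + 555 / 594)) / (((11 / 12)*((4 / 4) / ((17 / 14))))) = -3208019 / 2541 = -1262.50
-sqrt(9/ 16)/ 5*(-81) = 243/ 20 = 12.15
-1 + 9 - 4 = 4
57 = 57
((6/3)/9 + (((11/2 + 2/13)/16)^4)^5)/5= 48183307672883914791777451362714670848737266676863961/1084124418144453083019749447608053585379687739078737920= 0.04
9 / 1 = 9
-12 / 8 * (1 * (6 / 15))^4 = -24 / 625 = -0.04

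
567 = 567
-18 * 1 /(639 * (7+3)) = -1 /355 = -0.00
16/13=1.23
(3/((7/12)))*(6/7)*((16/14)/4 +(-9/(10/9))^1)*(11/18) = -21.05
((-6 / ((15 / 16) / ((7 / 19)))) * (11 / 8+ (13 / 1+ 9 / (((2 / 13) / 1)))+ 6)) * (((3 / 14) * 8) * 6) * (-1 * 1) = 1912.93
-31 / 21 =-1.48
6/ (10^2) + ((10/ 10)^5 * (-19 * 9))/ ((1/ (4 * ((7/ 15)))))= -15957/ 50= -319.14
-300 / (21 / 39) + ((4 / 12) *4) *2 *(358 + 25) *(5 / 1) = 95540 / 21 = 4549.52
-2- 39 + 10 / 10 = -40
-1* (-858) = 858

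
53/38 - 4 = -99/38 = -2.61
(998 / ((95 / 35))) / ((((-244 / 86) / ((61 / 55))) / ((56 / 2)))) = -4205572 / 1045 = -4024.47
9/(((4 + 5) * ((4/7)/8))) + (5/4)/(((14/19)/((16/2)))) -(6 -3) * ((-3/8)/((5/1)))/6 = 15461/560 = 27.61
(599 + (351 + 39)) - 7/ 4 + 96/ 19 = 75415/ 76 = 992.30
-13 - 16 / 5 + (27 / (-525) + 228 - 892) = -119044 / 175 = -680.25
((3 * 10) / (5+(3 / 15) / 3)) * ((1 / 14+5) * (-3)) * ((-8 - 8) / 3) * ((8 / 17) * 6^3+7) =118023300 / 2261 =52199.60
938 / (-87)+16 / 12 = -274 / 29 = -9.45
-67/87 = -0.77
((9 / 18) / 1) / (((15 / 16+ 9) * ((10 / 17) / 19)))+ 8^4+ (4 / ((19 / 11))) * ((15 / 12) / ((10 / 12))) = 61947098 / 15105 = 4101.10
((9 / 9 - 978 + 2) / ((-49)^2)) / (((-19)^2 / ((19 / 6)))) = -325 / 91238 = -0.00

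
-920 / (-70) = 92 / 7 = 13.14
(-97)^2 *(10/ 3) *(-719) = -67650710/ 3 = -22550236.67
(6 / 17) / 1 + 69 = 1179 / 17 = 69.35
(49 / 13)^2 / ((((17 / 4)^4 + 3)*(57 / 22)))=13522432 / 811955937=0.02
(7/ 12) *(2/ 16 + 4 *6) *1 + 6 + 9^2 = 9703/ 96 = 101.07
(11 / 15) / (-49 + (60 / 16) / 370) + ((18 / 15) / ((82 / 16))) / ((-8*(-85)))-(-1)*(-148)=-6600057226 / 44590575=-148.01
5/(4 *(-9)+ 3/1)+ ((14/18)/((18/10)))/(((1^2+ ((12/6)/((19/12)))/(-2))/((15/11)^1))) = 430/297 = 1.45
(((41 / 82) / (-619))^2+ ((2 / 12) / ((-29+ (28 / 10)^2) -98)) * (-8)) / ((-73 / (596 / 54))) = -22837727213 / 13498629456294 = -0.00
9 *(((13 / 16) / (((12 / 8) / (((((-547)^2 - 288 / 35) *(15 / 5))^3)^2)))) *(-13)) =-487438700566210313793425906652991039208859267867 / 14706125000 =-33145284741304069820800920000000000000.00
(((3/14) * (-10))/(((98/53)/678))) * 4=-1078020/343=-3142.92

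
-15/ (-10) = 3/ 2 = 1.50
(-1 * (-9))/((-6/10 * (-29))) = 15/29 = 0.52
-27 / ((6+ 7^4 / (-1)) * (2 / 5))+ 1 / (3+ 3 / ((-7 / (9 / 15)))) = 18061 / 45984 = 0.39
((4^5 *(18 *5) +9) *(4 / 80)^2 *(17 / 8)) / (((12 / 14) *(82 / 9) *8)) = 32904333 / 4198400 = 7.84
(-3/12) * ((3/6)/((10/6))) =-3/40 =-0.08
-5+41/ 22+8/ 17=-997/ 374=-2.67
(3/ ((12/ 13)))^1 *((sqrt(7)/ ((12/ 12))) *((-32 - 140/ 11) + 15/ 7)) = -42627 *sqrt(7)/ 308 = -366.17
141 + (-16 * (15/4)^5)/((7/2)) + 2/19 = -13827581/4256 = -3248.96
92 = 92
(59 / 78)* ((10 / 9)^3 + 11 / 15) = 452707 / 284310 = 1.59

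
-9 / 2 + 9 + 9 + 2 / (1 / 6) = 25.50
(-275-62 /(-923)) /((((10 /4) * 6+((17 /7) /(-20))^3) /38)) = -26460375536000 /37986145301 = -696.58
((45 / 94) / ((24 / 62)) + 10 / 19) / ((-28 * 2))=-12595 / 400064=-0.03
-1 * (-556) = 556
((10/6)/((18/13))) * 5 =325/54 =6.02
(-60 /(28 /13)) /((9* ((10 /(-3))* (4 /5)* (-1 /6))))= -195 /28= -6.96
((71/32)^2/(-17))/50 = -5041/870400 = -0.01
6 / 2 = 3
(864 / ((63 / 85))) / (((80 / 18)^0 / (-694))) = -5663040 / 7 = -809005.71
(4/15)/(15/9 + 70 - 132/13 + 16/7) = 364/87085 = 0.00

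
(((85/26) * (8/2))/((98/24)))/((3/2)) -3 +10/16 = -1223/5096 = -0.24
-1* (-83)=83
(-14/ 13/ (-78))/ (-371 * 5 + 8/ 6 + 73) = -7/ 902798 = -0.00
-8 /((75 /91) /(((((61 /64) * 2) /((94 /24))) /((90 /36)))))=-11102 /5875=-1.89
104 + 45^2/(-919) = 93551/919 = 101.80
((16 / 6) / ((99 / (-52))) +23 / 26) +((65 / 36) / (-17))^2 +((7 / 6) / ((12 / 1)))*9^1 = 19829033 / 53559792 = 0.37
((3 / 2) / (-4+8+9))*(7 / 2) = 21 / 52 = 0.40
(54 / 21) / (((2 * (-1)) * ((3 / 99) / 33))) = -9801 / 7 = -1400.14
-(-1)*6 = 6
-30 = -30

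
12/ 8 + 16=35/ 2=17.50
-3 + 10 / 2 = 2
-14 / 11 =-1.27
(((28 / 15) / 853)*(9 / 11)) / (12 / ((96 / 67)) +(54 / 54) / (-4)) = 672 / 3049475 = 0.00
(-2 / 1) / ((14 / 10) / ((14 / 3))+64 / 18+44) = -180 / 4307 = -0.04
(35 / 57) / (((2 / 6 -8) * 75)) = -7 / 6555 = -0.00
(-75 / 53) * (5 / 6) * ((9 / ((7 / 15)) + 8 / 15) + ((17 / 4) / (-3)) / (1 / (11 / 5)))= -175375 / 8904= -19.70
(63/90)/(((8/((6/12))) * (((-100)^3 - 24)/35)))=-49/32000768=-0.00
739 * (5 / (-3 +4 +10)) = 3695 / 11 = 335.91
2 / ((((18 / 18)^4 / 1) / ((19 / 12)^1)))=19 / 6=3.17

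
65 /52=5 /4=1.25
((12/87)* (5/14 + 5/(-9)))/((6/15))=-125/1827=-0.07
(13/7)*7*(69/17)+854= 15415/17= 906.76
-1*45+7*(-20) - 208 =-393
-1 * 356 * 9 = -3204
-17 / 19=-0.89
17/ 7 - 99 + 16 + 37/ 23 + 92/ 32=-98001/ 1288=-76.09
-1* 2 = -2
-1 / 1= -1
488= 488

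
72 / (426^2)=2 / 5041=0.00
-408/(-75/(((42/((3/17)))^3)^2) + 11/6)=-222455506359292416/999595821058687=-222.55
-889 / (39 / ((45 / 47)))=-13335 / 611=-21.82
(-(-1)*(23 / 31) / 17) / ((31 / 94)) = 2162 / 16337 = 0.13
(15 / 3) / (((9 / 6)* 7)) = 10 / 21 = 0.48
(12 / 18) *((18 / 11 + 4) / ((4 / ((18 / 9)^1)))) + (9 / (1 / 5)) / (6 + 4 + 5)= 161 / 33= 4.88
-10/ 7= -1.43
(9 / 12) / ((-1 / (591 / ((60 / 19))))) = -11229 / 80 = -140.36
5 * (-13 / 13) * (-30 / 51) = 50 / 17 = 2.94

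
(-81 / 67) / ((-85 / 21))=1701 / 5695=0.30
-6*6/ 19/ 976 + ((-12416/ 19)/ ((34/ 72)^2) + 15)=-3906142725/ 1339804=-2915.46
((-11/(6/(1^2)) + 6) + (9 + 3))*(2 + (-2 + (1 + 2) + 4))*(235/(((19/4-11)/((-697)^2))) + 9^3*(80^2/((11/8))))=-277720849574/165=-1683156664.08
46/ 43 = 1.07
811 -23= 788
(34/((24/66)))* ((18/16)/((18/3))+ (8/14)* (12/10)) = 81.65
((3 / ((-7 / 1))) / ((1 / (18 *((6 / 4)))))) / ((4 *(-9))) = 9 / 28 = 0.32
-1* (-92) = 92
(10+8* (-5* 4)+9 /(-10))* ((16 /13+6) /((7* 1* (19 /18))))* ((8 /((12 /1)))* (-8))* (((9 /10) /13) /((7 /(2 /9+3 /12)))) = 14468292 /3933475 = 3.68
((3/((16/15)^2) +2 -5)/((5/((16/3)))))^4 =923521/40960000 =0.02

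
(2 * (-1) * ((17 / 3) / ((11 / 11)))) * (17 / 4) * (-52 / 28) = 3757 / 42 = 89.45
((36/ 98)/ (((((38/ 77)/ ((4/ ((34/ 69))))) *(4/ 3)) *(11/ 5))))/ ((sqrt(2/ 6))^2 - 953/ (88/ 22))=-11178/ 1291031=-0.01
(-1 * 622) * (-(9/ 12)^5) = 75573/ 512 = 147.60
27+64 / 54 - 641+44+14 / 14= -15331 / 27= -567.81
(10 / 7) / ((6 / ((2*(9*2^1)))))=60 / 7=8.57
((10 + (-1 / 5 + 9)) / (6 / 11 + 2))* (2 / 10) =517 / 350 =1.48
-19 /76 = -1 /4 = -0.25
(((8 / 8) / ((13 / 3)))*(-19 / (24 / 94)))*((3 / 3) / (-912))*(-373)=-17531 / 2496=-7.02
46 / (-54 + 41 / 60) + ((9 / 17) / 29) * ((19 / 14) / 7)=-18971373 / 22079498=-0.86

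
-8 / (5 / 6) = -48 / 5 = -9.60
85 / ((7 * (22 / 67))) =5695 / 154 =36.98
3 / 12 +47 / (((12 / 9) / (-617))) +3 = -21746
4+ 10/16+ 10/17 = 709/136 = 5.21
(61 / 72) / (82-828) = -61 / 53712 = -0.00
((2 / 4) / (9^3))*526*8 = 2104 / 729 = 2.89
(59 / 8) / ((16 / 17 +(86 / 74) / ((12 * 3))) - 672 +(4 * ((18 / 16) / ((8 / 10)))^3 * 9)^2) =2801786683392 / 3552691810067525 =0.00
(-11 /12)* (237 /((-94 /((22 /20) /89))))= 0.03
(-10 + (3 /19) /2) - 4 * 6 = -1289 /38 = -33.92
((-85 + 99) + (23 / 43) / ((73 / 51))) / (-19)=-45119 / 59641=-0.76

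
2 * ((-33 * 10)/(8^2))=-165/16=-10.31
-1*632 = -632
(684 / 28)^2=29241 / 49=596.76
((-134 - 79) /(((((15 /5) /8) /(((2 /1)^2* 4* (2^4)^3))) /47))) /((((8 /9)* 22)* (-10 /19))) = 9349152768 /55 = 169984595.78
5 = 5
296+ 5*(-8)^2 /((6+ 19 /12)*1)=30776 /91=338.20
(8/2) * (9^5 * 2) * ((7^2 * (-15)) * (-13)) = 4513705560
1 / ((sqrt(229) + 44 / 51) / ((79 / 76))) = -44319 / 11280167 + 205479 * sqrt(229) / 45120668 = 0.06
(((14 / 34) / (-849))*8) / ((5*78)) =-28 / 2814435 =-0.00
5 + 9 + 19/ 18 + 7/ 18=139/ 9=15.44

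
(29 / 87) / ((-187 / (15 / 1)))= -5 / 187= -0.03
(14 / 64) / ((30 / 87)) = 203 / 320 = 0.63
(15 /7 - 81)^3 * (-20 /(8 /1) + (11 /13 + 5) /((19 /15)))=-4625406720 /4459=-1037319.29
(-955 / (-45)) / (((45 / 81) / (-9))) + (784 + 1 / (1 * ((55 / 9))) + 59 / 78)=378481 / 858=441.12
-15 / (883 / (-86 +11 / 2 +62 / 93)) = 2395 / 1766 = 1.36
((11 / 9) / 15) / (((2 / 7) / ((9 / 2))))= 77 / 60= 1.28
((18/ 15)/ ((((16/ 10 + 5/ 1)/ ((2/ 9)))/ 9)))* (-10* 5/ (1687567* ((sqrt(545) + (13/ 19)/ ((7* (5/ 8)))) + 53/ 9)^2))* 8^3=-170554111351127280000/ 13744744181115050234377499 + 3545887630143600000* sqrt(545)/ 13744744181115050234377499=-0.00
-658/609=-94/87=-1.08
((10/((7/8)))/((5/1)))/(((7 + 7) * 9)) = 8/441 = 0.02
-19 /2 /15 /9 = -19 /270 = -0.07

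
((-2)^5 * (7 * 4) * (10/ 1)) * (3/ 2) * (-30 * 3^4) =32659200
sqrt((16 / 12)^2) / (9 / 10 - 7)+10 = 1790 / 183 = 9.78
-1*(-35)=35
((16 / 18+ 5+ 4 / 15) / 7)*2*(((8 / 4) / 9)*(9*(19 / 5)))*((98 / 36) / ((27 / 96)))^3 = 1449250668544 / 119574225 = 12120.09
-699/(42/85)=-19805/14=-1414.64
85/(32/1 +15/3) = 85/37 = 2.30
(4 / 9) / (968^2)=1 / 2108304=0.00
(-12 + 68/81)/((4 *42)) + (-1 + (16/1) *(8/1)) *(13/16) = 2806543/27216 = 103.12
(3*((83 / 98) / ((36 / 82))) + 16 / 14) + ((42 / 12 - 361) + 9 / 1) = -200843 / 588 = -341.57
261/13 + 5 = 25.08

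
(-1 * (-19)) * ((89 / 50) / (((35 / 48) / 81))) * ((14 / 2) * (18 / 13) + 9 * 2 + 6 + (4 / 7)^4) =3467993951664 / 27311375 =126979.84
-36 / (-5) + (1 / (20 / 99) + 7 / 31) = 7673 / 620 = 12.38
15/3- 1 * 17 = -12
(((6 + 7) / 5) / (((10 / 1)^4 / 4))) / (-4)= -13 / 50000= -0.00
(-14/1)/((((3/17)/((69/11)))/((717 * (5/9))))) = -6541430/33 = -198225.15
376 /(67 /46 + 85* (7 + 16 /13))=224848 /419241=0.54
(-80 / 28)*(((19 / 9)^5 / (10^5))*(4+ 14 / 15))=-91615663 / 15500362500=-0.01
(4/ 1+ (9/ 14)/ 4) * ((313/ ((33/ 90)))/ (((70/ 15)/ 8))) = 6088.69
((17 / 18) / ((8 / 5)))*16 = 85 / 9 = 9.44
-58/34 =-29/17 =-1.71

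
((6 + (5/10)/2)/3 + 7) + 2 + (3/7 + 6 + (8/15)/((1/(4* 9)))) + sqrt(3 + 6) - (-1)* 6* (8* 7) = 157799/420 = 375.71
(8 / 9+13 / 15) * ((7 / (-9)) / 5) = -553 / 2025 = -0.27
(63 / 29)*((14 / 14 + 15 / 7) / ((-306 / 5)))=-55 / 493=-0.11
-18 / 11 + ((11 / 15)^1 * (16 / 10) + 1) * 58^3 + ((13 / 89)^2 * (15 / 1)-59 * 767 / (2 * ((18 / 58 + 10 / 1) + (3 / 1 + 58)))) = 1041131750503661 / 2457094200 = 423724.80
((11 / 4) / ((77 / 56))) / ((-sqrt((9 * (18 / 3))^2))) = -1 / 27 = -0.04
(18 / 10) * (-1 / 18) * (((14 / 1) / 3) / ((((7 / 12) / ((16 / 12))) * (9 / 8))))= -128 / 135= -0.95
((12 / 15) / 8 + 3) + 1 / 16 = 253 / 80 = 3.16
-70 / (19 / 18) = -66.32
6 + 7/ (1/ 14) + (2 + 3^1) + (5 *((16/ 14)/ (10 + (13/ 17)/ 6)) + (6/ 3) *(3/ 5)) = 110.76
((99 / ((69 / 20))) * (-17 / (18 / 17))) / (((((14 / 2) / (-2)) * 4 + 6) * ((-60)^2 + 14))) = 15895 / 997464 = 0.02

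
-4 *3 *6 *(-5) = 360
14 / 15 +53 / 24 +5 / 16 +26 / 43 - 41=-381233 / 10320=-36.94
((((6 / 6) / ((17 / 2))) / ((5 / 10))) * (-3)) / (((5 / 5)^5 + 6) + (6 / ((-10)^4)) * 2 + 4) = -30000 / 467551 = -0.06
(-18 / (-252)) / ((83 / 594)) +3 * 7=21.51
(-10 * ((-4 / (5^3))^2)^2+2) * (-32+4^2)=-1562491808 / 48828125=-32.00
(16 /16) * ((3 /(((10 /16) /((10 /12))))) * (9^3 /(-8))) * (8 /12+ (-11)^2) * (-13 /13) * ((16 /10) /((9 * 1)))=7884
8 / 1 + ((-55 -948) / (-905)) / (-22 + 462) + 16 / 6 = 12745409 / 1194600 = 10.67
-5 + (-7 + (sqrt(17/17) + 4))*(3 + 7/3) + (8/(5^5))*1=-15.66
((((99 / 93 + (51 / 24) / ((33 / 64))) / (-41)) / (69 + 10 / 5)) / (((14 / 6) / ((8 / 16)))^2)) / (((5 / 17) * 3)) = -18037 / 194559596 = -0.00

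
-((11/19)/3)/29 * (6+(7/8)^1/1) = -605/13224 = -0.05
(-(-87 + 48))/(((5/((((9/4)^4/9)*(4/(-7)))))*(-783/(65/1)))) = 13689/12992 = 1.05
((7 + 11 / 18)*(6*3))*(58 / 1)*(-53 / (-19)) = 421138 / 19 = 22165.16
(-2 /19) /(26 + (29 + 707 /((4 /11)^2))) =-32 /1642113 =-0.00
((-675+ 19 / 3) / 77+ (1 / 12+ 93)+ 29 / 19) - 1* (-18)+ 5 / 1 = 637433 / 5852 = 108.93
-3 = -3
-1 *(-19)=19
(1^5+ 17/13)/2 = 15/13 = 1.15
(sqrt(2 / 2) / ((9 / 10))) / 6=5 / 27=0.19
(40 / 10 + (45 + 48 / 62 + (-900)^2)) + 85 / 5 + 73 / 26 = 652916083 / 806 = 810069.58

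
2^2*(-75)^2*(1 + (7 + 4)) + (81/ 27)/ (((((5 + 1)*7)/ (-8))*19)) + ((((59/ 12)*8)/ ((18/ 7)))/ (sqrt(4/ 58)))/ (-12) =35909996/ 133 -413*sqrt(58)/ 648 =269995.12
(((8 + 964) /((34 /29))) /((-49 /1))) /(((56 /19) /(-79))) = 10577547 /23324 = 453.50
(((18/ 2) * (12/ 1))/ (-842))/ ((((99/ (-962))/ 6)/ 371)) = 12848472/ 4631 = 2774.45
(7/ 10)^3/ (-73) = -343/ 73000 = -0.00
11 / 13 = 0.85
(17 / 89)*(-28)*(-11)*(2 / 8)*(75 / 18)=32725 / 534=61.28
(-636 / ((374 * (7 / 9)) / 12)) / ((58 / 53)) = -910116 / 37961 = -23.98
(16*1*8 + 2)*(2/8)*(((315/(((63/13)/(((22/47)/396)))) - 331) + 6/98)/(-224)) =891510815/18571392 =48.00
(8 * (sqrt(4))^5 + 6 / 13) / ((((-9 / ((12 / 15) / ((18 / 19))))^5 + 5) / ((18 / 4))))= -1188765225504 / 141645466004705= -0.01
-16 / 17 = -0.94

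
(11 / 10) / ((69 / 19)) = 209 / 690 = 0.30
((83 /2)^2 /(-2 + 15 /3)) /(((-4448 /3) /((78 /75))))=-89557 /222400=-0.40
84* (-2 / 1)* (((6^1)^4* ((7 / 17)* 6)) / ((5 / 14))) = -128024064 / 85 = -1506165.46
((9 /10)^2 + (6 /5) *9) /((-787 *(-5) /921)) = 1069281 /393500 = 2.72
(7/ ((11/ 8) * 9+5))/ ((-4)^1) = -14/ 139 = -0.10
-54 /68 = -27 /34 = -0.79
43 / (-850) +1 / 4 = 339 / 1700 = 0.20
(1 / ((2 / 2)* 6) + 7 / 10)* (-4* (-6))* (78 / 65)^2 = 3744 / 125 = 29.95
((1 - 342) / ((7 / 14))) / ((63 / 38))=-25916 / 63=-411.37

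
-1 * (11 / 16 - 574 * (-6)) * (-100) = 1377875 / 4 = 344468.75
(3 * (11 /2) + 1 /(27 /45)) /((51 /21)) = 763 /102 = 7.48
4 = 4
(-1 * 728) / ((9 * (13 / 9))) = -56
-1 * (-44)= 44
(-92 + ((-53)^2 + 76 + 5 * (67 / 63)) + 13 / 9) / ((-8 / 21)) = -58795 / 8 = -7349.38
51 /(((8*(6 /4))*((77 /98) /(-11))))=-119 /2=-59.50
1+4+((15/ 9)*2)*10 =115/ 3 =38.33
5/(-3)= -5/3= -1.67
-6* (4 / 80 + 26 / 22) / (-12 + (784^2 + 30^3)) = -813 / 70580840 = -0.00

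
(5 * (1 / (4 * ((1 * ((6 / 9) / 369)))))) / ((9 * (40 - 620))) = -123 / 928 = -0.13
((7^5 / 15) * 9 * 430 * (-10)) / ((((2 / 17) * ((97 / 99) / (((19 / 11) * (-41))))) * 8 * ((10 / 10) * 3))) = 430682820435 / 388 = 1110007269.16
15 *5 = 75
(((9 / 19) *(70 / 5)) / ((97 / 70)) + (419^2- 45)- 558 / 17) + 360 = 5509492502 / 31331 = 175847.96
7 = 7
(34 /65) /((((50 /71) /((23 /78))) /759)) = 7023533 /42250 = 166.24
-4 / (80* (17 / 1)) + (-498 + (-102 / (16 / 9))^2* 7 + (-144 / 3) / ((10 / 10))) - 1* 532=119490859 / 5440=21965.23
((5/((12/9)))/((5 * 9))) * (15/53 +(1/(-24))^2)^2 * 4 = 75568249/2795876352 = 0.03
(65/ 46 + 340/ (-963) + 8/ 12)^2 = 5850261169/ 1962312804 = 2.98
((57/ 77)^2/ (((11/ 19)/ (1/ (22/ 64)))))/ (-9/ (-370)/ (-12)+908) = 0.00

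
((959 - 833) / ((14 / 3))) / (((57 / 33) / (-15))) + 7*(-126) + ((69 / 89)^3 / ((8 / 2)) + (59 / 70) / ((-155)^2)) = -50294235584166877 / 45052101398500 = -1116.36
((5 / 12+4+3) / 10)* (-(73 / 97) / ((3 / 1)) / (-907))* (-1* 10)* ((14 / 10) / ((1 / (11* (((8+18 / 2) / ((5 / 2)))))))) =-0.21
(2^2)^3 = 64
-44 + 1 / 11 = -483 / 11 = -43.91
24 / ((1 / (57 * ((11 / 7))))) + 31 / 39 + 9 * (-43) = 481438 / 273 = 1763.51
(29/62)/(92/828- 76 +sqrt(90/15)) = -0.01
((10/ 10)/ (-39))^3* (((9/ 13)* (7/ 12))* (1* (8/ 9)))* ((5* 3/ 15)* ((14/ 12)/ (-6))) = 49/ 41641938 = 0.00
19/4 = 4.75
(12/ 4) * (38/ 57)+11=13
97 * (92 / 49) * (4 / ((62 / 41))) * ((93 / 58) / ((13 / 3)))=3292956 / 18473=178.26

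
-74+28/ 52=-955/ 13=-73.46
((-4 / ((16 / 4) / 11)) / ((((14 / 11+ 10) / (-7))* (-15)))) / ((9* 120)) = -847 / 2008800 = -0.00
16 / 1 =16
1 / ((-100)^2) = 1 / 10000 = 0.00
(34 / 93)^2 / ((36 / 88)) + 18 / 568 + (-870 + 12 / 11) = -211210059125 / 243175284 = -868.55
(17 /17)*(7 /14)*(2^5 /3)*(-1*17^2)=-4624 /3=-1541.33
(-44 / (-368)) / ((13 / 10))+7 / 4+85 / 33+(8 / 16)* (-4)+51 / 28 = 585589 / 138138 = 4.24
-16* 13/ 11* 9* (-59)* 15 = 150610.91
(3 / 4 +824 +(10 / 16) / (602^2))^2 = 5717558136903710409 / 8405546189824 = 680212.57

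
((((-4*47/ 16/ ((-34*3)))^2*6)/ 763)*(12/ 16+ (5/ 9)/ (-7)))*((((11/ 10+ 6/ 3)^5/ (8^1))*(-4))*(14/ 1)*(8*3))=-10687863280471/ 3175300800000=-3.37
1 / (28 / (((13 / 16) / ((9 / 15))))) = 65 / 1344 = 0.05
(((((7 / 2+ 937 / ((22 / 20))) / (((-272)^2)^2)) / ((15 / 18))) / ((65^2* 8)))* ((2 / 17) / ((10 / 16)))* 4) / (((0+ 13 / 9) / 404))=51313959 / 43921515672320000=0.00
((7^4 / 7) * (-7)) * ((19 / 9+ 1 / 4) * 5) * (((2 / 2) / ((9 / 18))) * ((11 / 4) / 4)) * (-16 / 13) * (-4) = -22449350 / 117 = -191874.79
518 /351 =1.48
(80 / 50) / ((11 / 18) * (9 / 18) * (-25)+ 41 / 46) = -6624 / 27935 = -0.24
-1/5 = -0.20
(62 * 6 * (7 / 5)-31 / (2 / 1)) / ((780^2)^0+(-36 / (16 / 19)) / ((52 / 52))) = -10106 / 835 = -12.10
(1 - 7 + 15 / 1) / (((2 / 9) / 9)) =729 / 2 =364.50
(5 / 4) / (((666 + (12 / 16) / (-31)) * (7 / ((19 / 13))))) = 2945 / 7514871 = 0.00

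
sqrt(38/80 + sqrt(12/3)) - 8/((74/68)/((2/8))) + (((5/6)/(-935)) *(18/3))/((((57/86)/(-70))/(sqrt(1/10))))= -0.09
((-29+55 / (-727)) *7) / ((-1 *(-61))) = -147966 / 44347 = -3.34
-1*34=-34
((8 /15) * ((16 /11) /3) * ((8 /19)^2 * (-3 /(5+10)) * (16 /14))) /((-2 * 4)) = 8192 /6254325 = 0.00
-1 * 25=-25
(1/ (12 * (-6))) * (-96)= 4/ 3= 1.33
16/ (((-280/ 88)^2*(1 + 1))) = 968/ 1225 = 0.79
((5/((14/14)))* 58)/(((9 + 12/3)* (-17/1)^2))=290/3757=0.08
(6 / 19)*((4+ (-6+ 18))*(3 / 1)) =288 / 19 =15.16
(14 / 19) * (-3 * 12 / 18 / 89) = -28 / 1691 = -0.02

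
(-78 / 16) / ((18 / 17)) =-221 / 48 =-4.60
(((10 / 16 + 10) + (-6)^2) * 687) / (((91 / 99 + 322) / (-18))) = -228319641 / 127876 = -1785.48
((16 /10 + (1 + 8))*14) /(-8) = -371 /20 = -18.55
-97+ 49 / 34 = -3249 / 34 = -95.56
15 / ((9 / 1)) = 5 / 3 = 1.67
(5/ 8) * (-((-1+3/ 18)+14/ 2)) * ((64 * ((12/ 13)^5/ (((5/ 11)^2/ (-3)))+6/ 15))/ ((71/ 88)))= 1128048832064/ 395427045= 2852.74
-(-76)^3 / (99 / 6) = 26604.61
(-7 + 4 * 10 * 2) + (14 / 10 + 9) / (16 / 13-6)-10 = 9427 / 155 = 60.82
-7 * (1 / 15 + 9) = -952 / 15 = -63.47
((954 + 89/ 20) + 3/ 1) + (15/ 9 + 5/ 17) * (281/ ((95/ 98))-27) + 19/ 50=8420431/ 5700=1477.27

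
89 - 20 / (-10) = 91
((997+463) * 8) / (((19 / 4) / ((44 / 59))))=2055680 / 1121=1833.79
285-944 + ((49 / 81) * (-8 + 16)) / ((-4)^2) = -106709 / 162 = -658.70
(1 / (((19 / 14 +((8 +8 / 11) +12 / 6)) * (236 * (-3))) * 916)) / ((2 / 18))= -231 / 201151768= -0.00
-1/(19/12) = -12/19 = -0.63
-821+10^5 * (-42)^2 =176399179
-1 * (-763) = 763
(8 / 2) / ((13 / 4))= 16 / 13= 1.23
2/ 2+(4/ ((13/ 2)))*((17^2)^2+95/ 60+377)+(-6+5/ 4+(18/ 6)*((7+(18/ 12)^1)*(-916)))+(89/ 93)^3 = 1182421875701/ 41826564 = 28269.64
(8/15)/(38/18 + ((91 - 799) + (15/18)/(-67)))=-3216/4256585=-0.00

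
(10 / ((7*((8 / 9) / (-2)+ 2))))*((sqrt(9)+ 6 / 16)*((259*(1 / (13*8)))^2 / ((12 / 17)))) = 9425565 / 346112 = 27.23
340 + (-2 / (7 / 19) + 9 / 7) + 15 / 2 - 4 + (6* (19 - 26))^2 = 29447 / 14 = 2103.36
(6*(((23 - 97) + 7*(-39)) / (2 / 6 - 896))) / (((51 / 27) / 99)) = 5565186 / 45679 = 121.83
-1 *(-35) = 35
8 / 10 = 4 / 5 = 0.80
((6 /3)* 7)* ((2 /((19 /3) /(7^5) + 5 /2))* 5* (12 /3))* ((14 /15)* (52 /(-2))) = -1370375552 /252143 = -5434.91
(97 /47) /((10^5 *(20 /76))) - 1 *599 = -14076498157 /23500000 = -599.00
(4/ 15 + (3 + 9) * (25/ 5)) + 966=1026.27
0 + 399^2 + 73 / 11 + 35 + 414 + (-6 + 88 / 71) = 124688115 / 781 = 159651.88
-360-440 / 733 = -264320 / 733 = -360.60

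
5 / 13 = 0.38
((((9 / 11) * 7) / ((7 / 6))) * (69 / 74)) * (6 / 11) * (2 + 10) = 134136 / 4477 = 29.96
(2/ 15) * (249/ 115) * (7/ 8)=581/ 2300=0.25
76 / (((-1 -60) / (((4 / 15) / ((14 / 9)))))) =-456 / 2135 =-0.21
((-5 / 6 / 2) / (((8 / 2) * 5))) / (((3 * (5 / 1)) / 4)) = -1 / 180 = -0.01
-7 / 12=-0.58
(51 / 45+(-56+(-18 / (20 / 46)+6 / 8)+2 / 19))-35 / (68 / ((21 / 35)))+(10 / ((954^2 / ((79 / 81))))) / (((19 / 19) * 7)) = -19943255663012 / 208349442945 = -95.72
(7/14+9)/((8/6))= 57/8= 7.12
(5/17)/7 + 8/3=967/357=2.71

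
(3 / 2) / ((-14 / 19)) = -57 / 28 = -2.04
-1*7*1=-7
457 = 457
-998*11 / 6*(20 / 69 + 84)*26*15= -4150123120 / 69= -60146711.88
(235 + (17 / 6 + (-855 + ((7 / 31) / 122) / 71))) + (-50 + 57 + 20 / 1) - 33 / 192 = -590.34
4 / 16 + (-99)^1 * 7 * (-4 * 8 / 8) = 11089 / 4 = 2772.25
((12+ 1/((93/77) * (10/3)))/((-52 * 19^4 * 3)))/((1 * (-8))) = 3797/50418588480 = 0.00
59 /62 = 0.95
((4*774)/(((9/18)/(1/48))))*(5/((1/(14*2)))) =18060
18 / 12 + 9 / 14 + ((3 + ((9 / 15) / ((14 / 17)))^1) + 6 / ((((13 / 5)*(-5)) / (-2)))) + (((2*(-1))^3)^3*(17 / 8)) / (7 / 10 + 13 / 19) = -186489071 / 239330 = -779.21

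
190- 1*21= 169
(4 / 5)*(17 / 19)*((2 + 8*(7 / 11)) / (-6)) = -884 / 1045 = -0.85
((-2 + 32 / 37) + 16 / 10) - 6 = -1024 / 185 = -5.54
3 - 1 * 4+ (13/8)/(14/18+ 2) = -83/200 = -0.42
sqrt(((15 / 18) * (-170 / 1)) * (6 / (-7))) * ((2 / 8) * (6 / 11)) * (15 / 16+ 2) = 705 * sqrt(238) / 2464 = 4.41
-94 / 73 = -1.29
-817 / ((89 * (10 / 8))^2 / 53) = -692816 / 198025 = -3.50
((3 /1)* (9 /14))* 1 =1.93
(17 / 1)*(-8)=-136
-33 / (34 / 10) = -9.71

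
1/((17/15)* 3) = 5/17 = 0.29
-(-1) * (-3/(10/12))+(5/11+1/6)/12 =-14051/3960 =-3.55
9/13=0.69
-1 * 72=-72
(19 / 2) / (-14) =-19 / 28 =-0.68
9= 9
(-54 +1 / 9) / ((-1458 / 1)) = 485 / 13122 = 0.04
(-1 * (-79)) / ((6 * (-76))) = -79 / 456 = -0.17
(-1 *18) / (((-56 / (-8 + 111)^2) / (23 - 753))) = -34850565 / 14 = -2489326.07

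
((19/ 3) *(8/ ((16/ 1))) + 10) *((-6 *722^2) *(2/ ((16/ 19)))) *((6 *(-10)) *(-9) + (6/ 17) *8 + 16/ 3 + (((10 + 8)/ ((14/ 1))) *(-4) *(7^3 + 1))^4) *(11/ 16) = -645270393848712528390808963/ 979608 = -658702658460029448913.04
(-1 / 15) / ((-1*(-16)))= -1 / 240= -0.00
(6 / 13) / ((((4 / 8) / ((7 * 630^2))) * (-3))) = -854861.54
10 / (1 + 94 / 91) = 182 / 37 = 4.92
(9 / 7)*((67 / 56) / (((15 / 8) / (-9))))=-1809 / 245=-7.38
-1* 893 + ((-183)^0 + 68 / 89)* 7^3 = -25626 / 89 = -287.93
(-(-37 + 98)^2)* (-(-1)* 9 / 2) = -33489 / 2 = -16744.50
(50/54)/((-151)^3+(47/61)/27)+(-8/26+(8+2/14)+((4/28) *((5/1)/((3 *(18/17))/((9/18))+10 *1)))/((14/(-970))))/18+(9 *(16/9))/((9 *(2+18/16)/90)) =18605499576620419/361502384656140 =51.47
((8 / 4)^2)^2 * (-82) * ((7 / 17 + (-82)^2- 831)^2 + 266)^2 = -132191434541659061135488 / 83521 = -1582732900009088266.85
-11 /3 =-3.67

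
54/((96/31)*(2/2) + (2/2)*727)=1674/22633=0.07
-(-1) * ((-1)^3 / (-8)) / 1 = 1 / 8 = 0.12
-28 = -28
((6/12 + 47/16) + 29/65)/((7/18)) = 5193/520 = 9.99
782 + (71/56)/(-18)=788185/1008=781.93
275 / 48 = 5.73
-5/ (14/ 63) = -45/ 2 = -22.50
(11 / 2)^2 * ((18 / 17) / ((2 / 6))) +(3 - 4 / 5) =16709 / 170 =98.29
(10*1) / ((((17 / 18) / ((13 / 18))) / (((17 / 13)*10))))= 100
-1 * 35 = -35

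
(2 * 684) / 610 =684 / 305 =2.24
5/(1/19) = 95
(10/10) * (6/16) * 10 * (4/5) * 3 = 9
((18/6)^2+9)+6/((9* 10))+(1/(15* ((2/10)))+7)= 127/5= 25.40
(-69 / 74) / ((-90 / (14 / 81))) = 161 / 89910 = 0.00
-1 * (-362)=362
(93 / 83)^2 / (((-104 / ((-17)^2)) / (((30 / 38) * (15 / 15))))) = -37493415 / 13612664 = -2.75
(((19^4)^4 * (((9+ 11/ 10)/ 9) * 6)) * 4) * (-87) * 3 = -10138138804074748801651788/ 5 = -2027627760814949760330358.00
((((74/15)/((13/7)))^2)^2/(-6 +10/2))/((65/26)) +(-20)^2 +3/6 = 5502840927221/14459006250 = 380.58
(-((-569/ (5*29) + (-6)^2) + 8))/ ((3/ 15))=-5811/ 29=-200.38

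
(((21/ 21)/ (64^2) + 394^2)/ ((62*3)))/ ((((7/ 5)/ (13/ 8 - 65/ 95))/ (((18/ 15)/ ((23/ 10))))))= 292.62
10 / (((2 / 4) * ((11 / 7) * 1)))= 140 / 11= 12.73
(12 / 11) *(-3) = -36 / 11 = -3.27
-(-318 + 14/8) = 1265/4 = 316.25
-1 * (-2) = 2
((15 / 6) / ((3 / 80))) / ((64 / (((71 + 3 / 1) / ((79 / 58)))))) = 26825 / 474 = 56.59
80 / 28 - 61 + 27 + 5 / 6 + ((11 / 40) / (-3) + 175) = 121463 / 840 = 144.60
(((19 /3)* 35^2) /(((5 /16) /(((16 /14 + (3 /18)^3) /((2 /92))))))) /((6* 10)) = 5307365 /243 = 21841.01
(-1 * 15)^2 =225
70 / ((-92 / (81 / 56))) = -405 / 368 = -1.10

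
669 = 669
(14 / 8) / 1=7 / 4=1.75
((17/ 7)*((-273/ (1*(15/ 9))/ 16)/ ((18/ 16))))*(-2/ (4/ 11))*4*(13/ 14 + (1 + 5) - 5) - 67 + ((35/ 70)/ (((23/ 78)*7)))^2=225701951/ 259210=870.73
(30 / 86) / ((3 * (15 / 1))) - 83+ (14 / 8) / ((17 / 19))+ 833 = 6596225 / 8772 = 751.96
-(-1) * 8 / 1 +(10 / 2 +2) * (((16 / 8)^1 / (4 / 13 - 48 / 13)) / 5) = 789 / 110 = 7.17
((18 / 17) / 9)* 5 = 10 / 17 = 0.59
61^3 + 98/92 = 10441175/46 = 226982.07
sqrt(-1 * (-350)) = 5 * sqrt(14) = 18.71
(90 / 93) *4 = 120 / 31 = 3.87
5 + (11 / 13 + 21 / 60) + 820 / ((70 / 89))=1908757 / 1820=1048.77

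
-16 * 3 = -48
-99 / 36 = -11 / 4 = -2.75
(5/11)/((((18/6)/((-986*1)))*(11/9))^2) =43748820/1331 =32869.14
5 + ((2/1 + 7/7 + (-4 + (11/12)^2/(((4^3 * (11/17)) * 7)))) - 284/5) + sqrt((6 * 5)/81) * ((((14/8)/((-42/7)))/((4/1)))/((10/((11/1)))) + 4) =-17030233/322560 + 3763 * sqrt(30)/8640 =-50.41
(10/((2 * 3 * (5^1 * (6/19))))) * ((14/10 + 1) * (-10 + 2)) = -304/15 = -20.27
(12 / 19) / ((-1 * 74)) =-6 / 703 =-0.01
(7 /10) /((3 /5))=7 /6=1.17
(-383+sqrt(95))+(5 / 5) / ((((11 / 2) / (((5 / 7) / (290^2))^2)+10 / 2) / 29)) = -29201793561286 / 76244891805+sqrt(95) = -373.25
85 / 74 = 1.15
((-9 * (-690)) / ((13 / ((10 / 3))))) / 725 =828 / 377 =2.20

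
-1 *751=-751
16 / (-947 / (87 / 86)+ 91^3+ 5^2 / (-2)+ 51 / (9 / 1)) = 928 / 43652427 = 0.00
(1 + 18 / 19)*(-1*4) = -148 / 19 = -7.79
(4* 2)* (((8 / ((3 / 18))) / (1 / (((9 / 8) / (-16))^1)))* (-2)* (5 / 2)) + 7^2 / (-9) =1166 / 9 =129.56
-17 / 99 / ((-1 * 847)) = 17 / 83853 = 0.00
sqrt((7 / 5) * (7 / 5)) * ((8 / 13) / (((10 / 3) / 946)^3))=160005611304 / 8125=19692998.31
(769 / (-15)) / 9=-769 / 135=-5.70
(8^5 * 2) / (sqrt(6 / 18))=65536 * sqrt(3)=113511.68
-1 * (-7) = 7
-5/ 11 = -0.45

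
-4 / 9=-0.44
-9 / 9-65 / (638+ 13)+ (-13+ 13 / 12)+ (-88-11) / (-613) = -20519839 / 1596252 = -12.86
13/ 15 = 0.87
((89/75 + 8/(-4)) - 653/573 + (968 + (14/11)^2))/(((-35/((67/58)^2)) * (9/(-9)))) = 1882328831189/51020421375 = 36.89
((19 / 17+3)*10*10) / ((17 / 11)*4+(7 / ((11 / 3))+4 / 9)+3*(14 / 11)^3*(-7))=-83853000 / 7078307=-11.85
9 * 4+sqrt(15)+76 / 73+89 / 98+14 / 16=sqrt(15)+1110995 / 28616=42.70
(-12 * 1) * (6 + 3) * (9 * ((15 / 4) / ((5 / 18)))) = -13122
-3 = -3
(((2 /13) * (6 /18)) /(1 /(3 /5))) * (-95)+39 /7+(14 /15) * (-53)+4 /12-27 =-100307 /1365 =-73.48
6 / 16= 3 / 8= 0.38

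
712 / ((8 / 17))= 1513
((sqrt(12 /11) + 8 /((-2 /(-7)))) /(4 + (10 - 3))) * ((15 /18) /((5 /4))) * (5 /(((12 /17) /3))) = 37.41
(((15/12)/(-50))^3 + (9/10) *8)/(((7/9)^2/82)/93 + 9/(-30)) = -142319153547/5928409600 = -24.01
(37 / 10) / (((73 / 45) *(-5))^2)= 2997 / 53290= 0.06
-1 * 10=-10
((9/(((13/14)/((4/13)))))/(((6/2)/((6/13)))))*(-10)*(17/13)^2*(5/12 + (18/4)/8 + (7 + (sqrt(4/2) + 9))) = -49462350/371293 - 2913120*sqrt(2)/371293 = -144.31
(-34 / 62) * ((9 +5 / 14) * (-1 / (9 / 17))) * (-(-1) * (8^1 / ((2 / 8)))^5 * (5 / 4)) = 406533935.32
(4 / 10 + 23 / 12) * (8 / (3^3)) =0.69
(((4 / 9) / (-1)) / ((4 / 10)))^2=100 / 81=1.23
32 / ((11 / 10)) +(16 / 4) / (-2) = 298 / 11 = 27.09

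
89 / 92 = 0.97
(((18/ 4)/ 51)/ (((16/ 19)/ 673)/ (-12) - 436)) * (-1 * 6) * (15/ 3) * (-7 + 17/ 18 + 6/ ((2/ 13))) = 0.20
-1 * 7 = -7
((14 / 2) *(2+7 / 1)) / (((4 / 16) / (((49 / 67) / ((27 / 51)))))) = 23324 / 67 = 348.12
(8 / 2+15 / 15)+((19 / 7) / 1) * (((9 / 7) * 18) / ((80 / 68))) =28613 / 490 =58.39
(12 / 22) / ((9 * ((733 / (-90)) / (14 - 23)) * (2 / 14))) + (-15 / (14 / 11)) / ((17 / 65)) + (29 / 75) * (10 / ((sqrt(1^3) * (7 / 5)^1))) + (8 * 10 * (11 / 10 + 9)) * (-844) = -3926226216733 / 5756982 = -681993.83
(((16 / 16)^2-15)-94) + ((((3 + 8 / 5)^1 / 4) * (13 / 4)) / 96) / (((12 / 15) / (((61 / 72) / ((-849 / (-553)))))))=-107.97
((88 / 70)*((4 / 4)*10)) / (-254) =-44 / 889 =-0.05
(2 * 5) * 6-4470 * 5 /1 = -22290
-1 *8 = -8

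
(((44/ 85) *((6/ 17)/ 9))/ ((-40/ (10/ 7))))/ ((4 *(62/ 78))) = -143/ 627130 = -0.00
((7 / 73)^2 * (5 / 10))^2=2401 / 113592964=0.00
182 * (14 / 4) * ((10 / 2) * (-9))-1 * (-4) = -28661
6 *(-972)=-5832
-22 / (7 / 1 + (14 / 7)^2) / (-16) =1 / 8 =0.12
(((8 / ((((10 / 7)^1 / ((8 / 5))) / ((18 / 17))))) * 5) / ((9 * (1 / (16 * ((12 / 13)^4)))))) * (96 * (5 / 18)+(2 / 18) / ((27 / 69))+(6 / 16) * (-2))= 299565056 / 186745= 1604.14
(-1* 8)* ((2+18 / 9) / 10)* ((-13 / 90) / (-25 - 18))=-104 / 9675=-0.01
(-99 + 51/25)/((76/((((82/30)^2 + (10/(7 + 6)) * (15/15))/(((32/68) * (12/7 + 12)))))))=-289693957/177840000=-1.63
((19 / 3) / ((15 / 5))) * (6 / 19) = 2 / 3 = 0.67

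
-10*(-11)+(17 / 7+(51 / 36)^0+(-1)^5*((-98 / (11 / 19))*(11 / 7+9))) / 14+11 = 134245 / 539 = 249.06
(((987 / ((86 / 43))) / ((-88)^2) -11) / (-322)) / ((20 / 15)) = 508143 / 19948544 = 0.03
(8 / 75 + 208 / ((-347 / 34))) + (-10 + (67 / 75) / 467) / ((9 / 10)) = -3432738682 / 109383075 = -31.38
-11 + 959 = 948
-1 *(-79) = 79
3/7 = 0.43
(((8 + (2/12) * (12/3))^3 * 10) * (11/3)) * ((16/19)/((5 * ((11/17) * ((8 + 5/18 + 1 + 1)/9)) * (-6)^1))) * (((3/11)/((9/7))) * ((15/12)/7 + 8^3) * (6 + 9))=-34279808576/23199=-1477641.65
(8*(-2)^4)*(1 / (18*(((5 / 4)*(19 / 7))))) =1792 / 855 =2.10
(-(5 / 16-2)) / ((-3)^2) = 3 / 16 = 0.19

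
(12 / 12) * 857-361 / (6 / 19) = -286.17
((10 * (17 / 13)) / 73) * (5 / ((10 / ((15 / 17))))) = 0.08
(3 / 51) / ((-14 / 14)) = -1 / 17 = -0.06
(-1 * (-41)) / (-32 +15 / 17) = -697 / 529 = -1.32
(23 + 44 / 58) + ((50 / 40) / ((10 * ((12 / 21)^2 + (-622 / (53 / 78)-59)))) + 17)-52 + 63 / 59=-352274637171 / 34625972392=-10.17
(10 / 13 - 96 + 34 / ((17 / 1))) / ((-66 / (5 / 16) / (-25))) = -12625 / 1144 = -11.04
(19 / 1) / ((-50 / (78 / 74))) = -0.40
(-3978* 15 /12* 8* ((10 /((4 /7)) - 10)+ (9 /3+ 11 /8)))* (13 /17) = -722475 /2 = -361237.50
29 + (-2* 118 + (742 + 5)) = 540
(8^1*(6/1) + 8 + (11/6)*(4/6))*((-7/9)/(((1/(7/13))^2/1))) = -176645/13689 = -12.90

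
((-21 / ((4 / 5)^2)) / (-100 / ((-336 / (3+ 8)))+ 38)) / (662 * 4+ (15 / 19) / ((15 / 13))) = -2793 / 9305428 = -0.00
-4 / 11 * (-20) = 7.27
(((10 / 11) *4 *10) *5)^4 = 16000000000000 / 14641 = 1092821528.58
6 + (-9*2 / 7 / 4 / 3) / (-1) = 87 / 14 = 6.21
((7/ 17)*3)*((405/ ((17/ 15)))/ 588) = 6075/ 8092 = 0.75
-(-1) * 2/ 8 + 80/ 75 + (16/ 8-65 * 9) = -34901/ 60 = -581.68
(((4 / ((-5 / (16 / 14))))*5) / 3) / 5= -32 / 105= -0.30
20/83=0.24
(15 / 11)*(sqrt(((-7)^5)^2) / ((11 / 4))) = 1008420 / 121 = 8334.05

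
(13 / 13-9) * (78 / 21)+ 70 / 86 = -8699 / 301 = -28.90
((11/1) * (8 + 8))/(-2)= -88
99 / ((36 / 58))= 319 / 2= 159.50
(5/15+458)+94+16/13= 21589/39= 553.56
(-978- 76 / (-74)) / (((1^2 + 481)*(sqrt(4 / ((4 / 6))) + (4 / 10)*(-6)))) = -225925*sqrt(6) / 26751- 180740 / 8917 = -40.96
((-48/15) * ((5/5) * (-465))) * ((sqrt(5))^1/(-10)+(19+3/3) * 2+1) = 61008 - 744 * sqrt(5)/5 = 60675.27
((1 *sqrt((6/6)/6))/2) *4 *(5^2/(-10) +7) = 3 *sqrt(6)/2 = 3.67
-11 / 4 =-2.75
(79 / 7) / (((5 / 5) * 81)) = 79 / 567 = 0.14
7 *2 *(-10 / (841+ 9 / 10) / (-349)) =1400 / 2938231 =0.00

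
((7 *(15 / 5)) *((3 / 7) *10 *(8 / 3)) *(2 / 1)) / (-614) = -240 / 307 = -0.78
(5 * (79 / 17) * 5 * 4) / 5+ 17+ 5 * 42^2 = 151809 / 17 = 8929.94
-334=-334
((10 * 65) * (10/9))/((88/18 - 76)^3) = -1053/524288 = -0.00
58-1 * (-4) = 62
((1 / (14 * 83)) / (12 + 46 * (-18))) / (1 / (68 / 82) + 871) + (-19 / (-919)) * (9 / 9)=15713353241 / 760030130160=0.02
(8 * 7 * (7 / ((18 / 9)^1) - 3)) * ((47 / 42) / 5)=94 / 15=6.27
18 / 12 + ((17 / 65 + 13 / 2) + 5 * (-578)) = -2881.74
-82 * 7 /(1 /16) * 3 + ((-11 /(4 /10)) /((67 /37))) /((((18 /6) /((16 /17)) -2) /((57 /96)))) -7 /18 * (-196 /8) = -33225379 /1206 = -27550.07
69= 69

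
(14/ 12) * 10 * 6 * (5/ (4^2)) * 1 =175/ 8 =21.88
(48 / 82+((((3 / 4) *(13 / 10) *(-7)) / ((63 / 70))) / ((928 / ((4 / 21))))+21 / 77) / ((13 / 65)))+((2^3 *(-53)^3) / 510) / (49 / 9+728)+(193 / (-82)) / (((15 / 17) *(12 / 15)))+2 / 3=-201579262723 / 51548001120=-3.91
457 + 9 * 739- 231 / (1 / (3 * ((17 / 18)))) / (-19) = 271413 / 38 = 7142.45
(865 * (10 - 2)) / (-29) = -6920 / 29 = -238.62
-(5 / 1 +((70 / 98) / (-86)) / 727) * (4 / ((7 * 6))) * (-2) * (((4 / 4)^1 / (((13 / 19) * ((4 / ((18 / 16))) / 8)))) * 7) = 21.92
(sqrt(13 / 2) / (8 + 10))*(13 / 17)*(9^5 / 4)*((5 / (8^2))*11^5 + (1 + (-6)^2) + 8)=68928258555*sqrt(26) / 17408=20189943.44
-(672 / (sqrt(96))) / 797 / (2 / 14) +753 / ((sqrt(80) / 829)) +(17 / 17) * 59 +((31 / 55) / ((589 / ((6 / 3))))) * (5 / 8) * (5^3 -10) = -196 * sqrt(6) / 797 +49439 / 836 +624237 * sqrt(5) / 20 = 69850.35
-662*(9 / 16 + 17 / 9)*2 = -116843 / 36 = -3245.64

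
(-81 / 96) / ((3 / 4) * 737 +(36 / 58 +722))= -783 / 1183544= -0.00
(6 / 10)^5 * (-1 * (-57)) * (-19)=-263169 / 3125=-84.21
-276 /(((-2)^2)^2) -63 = -321 /4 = -80.25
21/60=7/20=0.35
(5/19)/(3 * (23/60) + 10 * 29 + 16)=100/116717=0.00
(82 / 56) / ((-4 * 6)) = -41 / 672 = -0.06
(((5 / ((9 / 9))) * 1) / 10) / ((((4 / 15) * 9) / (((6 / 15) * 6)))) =1 / 2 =0.50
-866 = -866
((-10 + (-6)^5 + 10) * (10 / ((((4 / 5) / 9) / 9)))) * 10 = -78732000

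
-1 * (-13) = 13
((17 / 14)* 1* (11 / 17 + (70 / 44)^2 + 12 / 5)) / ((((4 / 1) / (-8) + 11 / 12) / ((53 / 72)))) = 1737499 / 145200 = 11.97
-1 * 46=-46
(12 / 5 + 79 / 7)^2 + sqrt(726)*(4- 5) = 229441 / 1225- 11*sqrt(6) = 160.35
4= 4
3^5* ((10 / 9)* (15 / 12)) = 675 / 2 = 337.50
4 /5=0.80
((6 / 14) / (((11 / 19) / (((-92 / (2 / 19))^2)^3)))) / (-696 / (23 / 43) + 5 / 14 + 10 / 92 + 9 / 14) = -389565087142571818624 / 1534995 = -253789157060818.97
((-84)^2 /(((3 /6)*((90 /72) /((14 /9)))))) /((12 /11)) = 241472 /15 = 16098.13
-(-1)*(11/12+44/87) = 1.42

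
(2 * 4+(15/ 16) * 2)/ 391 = 79/ 3128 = 0.03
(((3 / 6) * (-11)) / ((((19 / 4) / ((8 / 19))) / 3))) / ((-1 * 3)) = 176 / 361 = 0.49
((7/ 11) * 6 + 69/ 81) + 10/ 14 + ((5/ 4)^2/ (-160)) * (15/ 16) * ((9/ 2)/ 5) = 183121831/ 34062336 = 5.38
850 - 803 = 47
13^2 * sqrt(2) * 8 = 1352 * sqrt(2) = 1912.02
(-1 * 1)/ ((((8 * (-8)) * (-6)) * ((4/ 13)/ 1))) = -13/ 1536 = -0.01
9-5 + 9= 13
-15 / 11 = -1.36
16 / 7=2.29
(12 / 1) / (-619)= -12 / 619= -0.02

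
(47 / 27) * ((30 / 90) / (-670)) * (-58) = 1363 / 27135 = 0.05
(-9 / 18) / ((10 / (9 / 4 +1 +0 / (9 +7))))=-13 / 80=-0.16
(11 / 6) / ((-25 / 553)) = -40.55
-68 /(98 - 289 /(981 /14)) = -16677 /23023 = -0.72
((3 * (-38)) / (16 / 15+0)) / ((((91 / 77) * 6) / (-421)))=1319835 / 208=6345.36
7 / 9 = 0.78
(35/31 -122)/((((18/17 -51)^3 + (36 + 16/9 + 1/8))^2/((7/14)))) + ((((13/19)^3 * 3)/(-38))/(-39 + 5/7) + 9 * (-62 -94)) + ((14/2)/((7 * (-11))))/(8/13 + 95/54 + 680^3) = -14322245586379471289390916683936968511438700393/10201034418859450528676862885796296534121832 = -1404.00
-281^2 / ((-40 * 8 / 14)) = 552727 / 160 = 3454.54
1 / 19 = 0.05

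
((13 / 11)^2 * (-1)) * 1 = -169 / 121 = -1.40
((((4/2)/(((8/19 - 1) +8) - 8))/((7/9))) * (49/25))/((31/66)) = -14364/775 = -18.53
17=17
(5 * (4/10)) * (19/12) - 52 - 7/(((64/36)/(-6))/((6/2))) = 529/24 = 22.04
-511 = -511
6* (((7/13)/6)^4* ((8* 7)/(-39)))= -16807/30074733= -0.00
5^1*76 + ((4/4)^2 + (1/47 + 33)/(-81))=1448915/3807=380.59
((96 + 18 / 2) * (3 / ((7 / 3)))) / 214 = 135 / 214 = 0.63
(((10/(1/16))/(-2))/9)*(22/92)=-440/207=-2.13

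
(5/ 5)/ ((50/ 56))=28/ 25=1.12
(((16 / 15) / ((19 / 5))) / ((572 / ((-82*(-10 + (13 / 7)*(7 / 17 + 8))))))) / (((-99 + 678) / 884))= -292576 / 847077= -0.35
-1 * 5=-5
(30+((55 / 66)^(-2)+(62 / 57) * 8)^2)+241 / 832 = 224945553553 / 1689480000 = 133.14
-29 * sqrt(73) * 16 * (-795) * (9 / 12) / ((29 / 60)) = 572400 * sqrt(73) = 4890587.74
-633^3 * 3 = -760908411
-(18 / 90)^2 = -1 / 25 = -0.04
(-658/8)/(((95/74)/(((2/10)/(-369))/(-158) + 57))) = -202267432283/55386900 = -3651.90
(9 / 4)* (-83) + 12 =-699 / 4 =-174.75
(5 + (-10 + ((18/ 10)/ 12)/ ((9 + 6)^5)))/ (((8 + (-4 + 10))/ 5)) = -25312499/ 14175000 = -1.79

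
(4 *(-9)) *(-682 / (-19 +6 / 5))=-122760 / 89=-1379.33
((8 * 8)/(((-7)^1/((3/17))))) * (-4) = 768/119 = 6.45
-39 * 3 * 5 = -585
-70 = -70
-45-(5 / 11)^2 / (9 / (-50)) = -47755 / 1089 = -43.85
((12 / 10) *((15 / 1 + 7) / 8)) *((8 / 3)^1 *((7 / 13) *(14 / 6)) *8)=17248 / 195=88.45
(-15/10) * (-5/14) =15/28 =0.54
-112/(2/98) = -5488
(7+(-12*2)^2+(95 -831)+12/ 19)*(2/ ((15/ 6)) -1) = 579/ 19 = 30.47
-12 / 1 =-12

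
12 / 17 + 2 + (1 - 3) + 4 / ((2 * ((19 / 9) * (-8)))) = 759 / 1292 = 0.59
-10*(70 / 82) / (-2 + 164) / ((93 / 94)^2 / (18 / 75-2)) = 2721488 / 28723329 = 0.09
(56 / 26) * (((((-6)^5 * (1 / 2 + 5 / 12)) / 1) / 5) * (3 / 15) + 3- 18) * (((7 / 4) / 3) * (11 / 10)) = -1348039 / 3250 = -414.78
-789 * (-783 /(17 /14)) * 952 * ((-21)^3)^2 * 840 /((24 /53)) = 77057428202276210640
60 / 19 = 3.16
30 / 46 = 15 / 23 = 0.65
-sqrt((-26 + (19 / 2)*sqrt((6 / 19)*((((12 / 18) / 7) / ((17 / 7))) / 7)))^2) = -26 + sqrt(2261) / 119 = -25.60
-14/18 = -7/9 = -0.78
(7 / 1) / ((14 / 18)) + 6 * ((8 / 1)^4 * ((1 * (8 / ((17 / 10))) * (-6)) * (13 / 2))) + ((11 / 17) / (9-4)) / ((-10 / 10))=-383384846 / 85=-4510409.95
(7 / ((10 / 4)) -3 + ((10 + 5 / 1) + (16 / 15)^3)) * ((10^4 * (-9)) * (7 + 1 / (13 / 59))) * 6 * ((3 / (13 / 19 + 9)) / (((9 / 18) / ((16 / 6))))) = -49289952000 / 299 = -164849337.79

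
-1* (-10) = 10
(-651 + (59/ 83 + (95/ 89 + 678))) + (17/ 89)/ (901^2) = 28.78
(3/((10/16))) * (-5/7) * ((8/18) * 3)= -32/7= -4.57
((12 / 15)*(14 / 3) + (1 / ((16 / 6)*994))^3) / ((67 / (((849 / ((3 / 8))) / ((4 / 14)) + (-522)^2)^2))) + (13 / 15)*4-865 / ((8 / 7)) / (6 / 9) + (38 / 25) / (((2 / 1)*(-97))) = 4381296581.63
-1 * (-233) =233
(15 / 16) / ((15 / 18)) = 1.12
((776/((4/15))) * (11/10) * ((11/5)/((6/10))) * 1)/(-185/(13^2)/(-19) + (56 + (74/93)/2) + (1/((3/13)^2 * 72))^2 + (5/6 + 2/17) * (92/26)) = 8339846113025856/42554382328373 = 195.98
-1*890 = -890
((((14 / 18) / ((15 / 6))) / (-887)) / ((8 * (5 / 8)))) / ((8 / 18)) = -7 / 44350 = -0.00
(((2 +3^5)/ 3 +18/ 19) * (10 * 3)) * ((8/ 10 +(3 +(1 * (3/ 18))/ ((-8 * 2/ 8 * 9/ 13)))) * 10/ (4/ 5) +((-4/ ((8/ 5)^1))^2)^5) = 6238096002475/ 262656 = 23750060.93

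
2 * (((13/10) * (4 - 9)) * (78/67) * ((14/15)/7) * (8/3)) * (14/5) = -75712/5025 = -15.07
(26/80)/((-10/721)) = -23.43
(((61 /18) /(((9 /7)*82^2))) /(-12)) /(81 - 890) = 427 /10574807904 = 0.00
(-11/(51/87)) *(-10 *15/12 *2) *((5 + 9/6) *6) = 311025/17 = 18295.59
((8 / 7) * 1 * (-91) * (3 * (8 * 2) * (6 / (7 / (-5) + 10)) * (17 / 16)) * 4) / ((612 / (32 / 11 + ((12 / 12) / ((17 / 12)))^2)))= -82.41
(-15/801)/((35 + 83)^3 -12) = -0.00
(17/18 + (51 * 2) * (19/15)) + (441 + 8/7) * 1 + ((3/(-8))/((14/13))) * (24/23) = 4143589/7245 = 571.92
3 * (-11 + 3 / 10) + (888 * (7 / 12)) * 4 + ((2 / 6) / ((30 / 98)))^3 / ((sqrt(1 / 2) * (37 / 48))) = 1882384 * sqrt(2) / 1123875 + 20399 / 10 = 2042.27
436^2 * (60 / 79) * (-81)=-923866560 / 79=-11694513.42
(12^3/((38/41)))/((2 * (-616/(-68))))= 150552/1463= 102.91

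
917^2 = 840889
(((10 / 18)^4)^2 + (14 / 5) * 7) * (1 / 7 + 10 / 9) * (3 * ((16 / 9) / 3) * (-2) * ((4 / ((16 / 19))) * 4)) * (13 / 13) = -1661.13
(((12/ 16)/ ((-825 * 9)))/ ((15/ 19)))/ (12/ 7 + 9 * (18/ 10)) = -7/ 980100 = -0.00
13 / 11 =1.18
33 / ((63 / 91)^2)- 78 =-247 / 27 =-9.15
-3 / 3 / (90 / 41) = -41 / 90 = -0.46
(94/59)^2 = 8836/3481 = 2.54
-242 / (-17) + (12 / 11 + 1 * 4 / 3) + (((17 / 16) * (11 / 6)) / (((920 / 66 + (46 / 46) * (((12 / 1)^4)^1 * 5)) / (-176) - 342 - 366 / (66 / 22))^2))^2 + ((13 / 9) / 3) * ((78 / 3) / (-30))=26906886489829709510558639643203 / 1656598205121071658629422522140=16.24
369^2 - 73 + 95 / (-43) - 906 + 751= 5845024 / 43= 135930.79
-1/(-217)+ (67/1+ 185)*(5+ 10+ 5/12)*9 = 7587406/217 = 34965.00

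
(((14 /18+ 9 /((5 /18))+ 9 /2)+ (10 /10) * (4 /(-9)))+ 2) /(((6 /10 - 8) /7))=-8239 /222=-37.11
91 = 91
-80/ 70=-8/ 7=-1.14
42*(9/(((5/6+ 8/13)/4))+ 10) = 165396/113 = 1463.68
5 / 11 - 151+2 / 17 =-28130 / 187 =-150.43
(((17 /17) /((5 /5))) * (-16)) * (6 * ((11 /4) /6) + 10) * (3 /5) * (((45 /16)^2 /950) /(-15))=4131 /60800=0.07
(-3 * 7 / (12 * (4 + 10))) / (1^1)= -1 / 8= -0.12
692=692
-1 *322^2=-103684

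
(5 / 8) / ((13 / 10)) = 25 / 52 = 0.48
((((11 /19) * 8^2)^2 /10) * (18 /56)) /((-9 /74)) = -4584448 /12635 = -362.84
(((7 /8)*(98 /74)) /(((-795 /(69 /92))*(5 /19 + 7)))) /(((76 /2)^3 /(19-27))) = 343 /15630895680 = 0.00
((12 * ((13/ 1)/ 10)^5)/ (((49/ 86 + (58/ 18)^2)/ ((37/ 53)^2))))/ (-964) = -5311227922533/ 2582467492750000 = -0.00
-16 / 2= -8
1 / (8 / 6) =3 / 4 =0.75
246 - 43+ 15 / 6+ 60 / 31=12861 / 62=207.44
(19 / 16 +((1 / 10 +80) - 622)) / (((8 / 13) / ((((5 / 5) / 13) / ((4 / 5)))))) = -43257 / 512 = -84.49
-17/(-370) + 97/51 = 36757/18870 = 1.95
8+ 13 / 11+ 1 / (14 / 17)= 1601 / 154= 10.40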